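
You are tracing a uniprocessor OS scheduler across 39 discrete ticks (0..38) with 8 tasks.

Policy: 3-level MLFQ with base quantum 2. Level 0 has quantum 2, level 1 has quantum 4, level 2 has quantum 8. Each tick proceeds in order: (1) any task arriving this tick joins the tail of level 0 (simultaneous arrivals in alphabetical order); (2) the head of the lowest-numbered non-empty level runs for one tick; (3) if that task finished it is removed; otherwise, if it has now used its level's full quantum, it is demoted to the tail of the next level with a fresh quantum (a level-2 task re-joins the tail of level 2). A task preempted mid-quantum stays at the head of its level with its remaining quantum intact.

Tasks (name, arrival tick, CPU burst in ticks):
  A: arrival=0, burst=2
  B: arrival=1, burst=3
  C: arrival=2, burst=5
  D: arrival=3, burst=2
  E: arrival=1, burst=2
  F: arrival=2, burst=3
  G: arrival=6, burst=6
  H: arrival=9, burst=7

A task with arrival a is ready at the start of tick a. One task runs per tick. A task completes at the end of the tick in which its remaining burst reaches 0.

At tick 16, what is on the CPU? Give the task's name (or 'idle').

t=0: L0/L1/L2 = A/-/- → run A
t=1: L0/L1/L2 = ABE/-/- → run A
t=2: L0/L1/L2 = BECF/-/- → run B
t=3: L0/L1/L2 = BECFD/-/- → run B
t=4: L0/L1/L2 = ECFD/B/- → run E
t=5: L0/L1/L2 = ECFD/B/- → run E
t=6: L0/L1/L2 = CFDG/B/- → run C
t=7: L0/L1/L2 = CFDG/B/- → run C
t=8: L0/L1/L2 = FDG/BC/- → run F
t=9: L0/L1/L2 = FDGH/BC/- → run F
t=10: L0/L1/L2 = DGH/BCF/- → run D
t=11: L0/L1/L2 = DGH/BCF/- → run D
t=12: L0/L1/L2 = GH/BCF/- → run G
t=13: L0/L1/L2 = GH/BCF/- → run G
t=14: L0/L1/L2 = H/BCFG/- → run H
t=15: L0/L1/L2 = H/BCFG/- → run H
t=16: L0/L1/L2 = -/BCFGH/- → run B
t=17: L0/L1/L2 = -/CFGH/- → run C
t=18: L0/L1/L2 = -/CFGH/- → run C
t=19: L0/L1/L2 = -/CFGH/- → run C
t=20: L0/L1/L2 = -/FGH/- → run F
t=21: L0/L1/L2 = -/GH/- → run G
t=22: L0/L1/L2 = -/GH/- → run G
t=23: L0/L1/L2 = -/GH/- → run G
t=24: L0/L1/L2 = -/GH/- → run G
t=25: L0/L1/L2 = -/H/- → run H
t=26: L0/L1/L2 = -/H/- → run H
t=27: L0/L1/L2 = -/H/- → run H
t=28: L0/L1/L2 = -/H/- → run H
t=29: L0/L1/L2 = -/-/H → run H
t=30: (idle)
t=31: (idle)
t=32: (idle)
t=33: (idle)
t=34: (idle)
t=35: (idle)
t=36: (idle)
t=37: (idle)
t=38: (idle)

running at tick 16 = B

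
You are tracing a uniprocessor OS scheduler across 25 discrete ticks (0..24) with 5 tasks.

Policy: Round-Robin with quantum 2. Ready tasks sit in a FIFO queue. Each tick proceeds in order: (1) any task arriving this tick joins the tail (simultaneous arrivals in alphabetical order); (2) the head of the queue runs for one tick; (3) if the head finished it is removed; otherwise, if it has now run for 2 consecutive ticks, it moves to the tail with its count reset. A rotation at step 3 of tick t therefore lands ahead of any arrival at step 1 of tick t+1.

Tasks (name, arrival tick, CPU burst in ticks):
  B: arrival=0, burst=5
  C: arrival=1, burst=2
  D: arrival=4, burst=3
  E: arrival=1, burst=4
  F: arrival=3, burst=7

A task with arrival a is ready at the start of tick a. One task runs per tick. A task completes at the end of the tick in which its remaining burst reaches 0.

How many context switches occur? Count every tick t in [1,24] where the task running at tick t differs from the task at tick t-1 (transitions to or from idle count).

context switches = 11

t=0: queue=[B] q_used=0 → run B
t=1: queue=[B,C,E] q_used=1 → run B
t=2: queue=[C,E,B] q_used=0 → run C
t=3: queue=[C,E,B,F] q_used=1 → run C
t=4: queue=[E,B,F,D] q_used=0 → run E
t=5: queue=[E,B,F,D] q_used=1 → run E
t=6: queue=[B,F,D,E] q_used=0 → run B
t=7: queue=[B,F,D,E] q_used=1 → run B
t=8: queue=[F,D,E,B] q_used=0 → run F
t=9: queue=[F,D,E,B] q_used=1 → run F
t=10: queue=[D,E,B,F] q_used=0 → run D
t=11: queue=[D,E,B,F] q_used=1 → run D
t=12: queue=[E,B,F,D] q_used=0 → run E
t=13: queue=[E,B,F,D] q_used=1 → run E
t=14: queue=[B,F,D] q_used=0 → run B
t=15: queue=[F,D] q_used=0 → run F
t=16: queue=[F,D] q_used=1 → run F
t=17: queue=[D,F] q_used=0 → run D
t=18: queue=[F] q_used=0 → run F
t=19: queue=[F] q_used=1 → run F
t=20: queue=[F] q_used=0 → run F
t=21: (idle)
t=22: (idle)
t=23: (idle)
t=24: (idle)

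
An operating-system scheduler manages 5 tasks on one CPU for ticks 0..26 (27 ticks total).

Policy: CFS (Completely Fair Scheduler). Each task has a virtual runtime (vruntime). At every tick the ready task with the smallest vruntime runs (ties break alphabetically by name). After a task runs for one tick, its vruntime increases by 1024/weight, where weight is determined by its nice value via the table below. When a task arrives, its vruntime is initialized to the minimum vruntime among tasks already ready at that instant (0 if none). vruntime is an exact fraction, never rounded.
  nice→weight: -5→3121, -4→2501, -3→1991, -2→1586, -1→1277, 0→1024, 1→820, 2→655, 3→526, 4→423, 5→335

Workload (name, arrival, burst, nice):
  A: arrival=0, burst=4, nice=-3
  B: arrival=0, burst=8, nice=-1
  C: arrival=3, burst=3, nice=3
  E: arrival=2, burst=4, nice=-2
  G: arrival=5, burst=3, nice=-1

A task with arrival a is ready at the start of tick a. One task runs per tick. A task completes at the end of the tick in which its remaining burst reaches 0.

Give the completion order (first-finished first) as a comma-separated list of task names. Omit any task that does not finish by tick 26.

completion order = A, G, E, C, B

t=0: vr[A=0 B=0] → run A
t=1: vr[A=1024/1991 B=0] → run B
t=2: vr[A=1024/1991 B=1024/1277 E=1024/1991] → run A
t=3: vr[A=2048/1991 B=1024/1277 C=1024/1991 E=1024/1991] → run C
t=4: vr[A=2048/1991 B=1024/1277 C=1288704/523633 E=1024/1991] → run E
t=5: vr[A=2048/1991 B=1024/1277 C=1288704/523633 E=1831424/1578863 G=1024/1277] → run B
t=6: vr[A=2048/1991 B=2048/1277 C=1288704/523633 E=1831424/1578863 G=1024/1277] → run G
t=7: vr[A=2048/1991 B=2048/1277 C=1288704/523633 E=1831424/1578863 G=2048/1277] → run A
t=8: vr[A=3072/1991 B=2048/1277 C=1288704/523633 E=1831424/1578863 G=2048/1277] → run E
t=9: vr[A=3072/1991 B=2048/1277 C=1288704/523633 E=2850816/1578863 G=2048/1277] → run A
t=10: vr[B=2048/1277 C=1288704/523633 E=2850816/1578863 G=2048/1277] → run B
t=11: vr[B=3072/1277 C=1288704/523633 E=2850816/1578863 G=2048/1277] → run G
t=12: vr[B=3072/1277 C=1288704/523633 E=2850816/1578863 G=3072/1277] → run E
t=13: vr[B=3072/1277 C=1288704/523633 E=3870208/1578863 G=3072/1277] → run B
t=14: vr[B=4096/1277 C=1288704/523633 E=3870208/1578863 G=3072/1277] → run G
t=15: vr[B=4096/1277 C=1288704/523633 E=3870208/1578863] → run E
t=16: vr[B=4096/1277 C=1288704/523633] → run C
t=17: vr[B=4096/1277 C=2308096/523633] → run B
t=18: vr[B=5120/1277 C=2308096/523633] → run B
t=19: vr[B=6144/1277 C=2308096/523633] → run C
t=20: vr[B=6144/1277] → run B
t=21: vr[B=7168/1277] → run B
t=22: (idle)
t=23: (idle)
t=24: (idle)
t=25: (idle)
t=26: (idle)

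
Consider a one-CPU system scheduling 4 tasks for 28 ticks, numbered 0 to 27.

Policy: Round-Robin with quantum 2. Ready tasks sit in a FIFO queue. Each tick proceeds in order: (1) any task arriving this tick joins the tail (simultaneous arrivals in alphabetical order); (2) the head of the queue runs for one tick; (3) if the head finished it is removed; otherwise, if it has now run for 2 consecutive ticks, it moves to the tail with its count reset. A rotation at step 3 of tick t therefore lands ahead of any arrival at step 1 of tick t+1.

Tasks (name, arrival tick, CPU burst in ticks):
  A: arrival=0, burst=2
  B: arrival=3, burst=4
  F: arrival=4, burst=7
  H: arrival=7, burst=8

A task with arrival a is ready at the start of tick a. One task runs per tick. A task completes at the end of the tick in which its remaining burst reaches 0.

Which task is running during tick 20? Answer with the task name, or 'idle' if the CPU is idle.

t=0: queue=[A] q_used=0 → run A
t=1: queue=[A] q_used=1 → run A
t=2: (idle)
t=3: queue=[B] q_used=0 → run B
t=4: queue=[B,F] q_used=1 → run B
t=5: queue=[F,B] q_used=0 → run F
t=6: queue=[F,B] q_used=1 → run F
t=7: queue=[B,F,H] q_used=0 → run B
t=8: queue=[B,F,H] q_used=1 → run B
t=9: queue=[F,H] q_used=0 → run F
t=10: queue=[F,H] q_used=1 → run F
t=11: queue=[H,F] q_used=0 → run H
t=12: queue=[H,F] q_used=1 → run H
t=13: queue=[F,H] q_used=0 → run F
t=14: queue=[F,H] q_used=1 → run F
t=15: queue=[H,F] q_used=0 → run H
t=16: queue=[H,F] q_used=1 → run H
t=17: queue=[F,H] q_used=0 → run F
t=18: queue=[H] q_used=0 → run H
t=19: queue=[H] q_used=1 → run H
t=20: queue=[H] q_used=0 → run H
t=21: queue=[H] q_used=1 → run H
t=22: (idle)
t=23: (idle)
t=24: (idle)
t=25: (idle)
t=26: (idle)
t=27: (idle)

running at tick 20 = H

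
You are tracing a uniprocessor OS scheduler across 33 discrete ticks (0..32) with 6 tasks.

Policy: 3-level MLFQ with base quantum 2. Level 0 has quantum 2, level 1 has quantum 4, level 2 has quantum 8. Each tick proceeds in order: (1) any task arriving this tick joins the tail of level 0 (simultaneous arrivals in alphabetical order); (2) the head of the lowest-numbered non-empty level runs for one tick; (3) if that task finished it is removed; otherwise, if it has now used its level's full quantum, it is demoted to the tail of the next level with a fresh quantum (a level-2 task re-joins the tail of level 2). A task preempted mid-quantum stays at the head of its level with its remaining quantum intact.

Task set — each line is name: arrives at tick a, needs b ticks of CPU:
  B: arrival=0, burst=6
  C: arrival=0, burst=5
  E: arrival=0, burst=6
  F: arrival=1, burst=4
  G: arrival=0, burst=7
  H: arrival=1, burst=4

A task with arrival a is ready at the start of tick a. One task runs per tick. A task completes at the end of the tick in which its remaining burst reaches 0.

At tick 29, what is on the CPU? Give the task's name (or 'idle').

t=0: L0/L1/L2 = BCEG/-/- → run B
t=1: L0/L1/L2 = BCEGFH/-/- → run B
t=2: L0/L1/L2 = CEGFH/B/- → run C
t=3: L0/L1/L2 = CEGFH/B/- → run C
t=4: L0/L1/L2 = EGFH/BC/- → run E
t=5: L0/L1/L2 = EGFH/BC/- → run E
t=6: L0/L1/L2 = GFH/BCE/- → run G
t=7: L0/L1/L2 = GFH/BCE/- → run G
t=8: L0/L1/L2 = FH/BCEG/- → run F
t=9: L0/L1/L2 = FH/BCEG/- → run F
t=10: L0/L1/L2 = H/BCEGF/- → run H
t=11: L0/L1/L2 = H/BCEGF/- → run H
t=12: L0/L1/L2 = -/BCEGFH/- → run B
t=13: L0/L1/L2 = -/BCEGFH/- → run B
t=14: L0/L1/L2 = -/BCEGFH/- → run B
t=15: L0/L1/L2 = -/BCEGFH/- → run B
t=16: L0/L1/L2 = -/CEGFH/- → run C
t=17: L0/L1/L2 = -/CEGFH/- → run C
t=18: L0/L1/L2 = -/CEGFH/- → run C
t=19: L0/L1/L2 = -/EGFH/- → run E
t=20: L0/L1/L2 = -/EGFH/- → run E
t=21: L0/L1/L2 = -/EGFH/- → run E
t=22: L0/L1/L2 = -/EGFH/- → run E
t=23: L0/L1/L2 = -/GFH/- → run G
t=24: L0/L1/L2 = -/GFH/- → run G
t=25: L0/L1/L2 = -/GFH/- → run G
t=26: L0/L1/L2 = -/GFH/- → run G
t=27: L0/L1/L2 = -/FH/G → run F
t=28: L0/L1/L2 = -/FH/G → run F
t=29: L0/L1/L2 = -/H/G → run H
t=30: L0/L1/L2 = -/H/G → run H
t=31: L0/L1/L2 = -/-/G → run G
t=32: (idle)

running at tick 29 = H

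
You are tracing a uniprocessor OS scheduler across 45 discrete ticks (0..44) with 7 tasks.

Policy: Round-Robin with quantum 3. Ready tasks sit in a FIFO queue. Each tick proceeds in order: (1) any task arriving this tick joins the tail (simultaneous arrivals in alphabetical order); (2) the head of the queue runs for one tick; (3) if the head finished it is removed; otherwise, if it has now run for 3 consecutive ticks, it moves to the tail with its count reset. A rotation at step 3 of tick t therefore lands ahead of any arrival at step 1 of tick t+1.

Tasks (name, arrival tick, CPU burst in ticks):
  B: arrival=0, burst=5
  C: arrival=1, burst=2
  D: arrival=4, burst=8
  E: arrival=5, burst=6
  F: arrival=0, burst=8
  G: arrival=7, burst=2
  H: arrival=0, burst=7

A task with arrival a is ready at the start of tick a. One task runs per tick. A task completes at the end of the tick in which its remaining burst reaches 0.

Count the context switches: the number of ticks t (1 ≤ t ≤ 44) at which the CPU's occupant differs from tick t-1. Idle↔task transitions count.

t=0: queue=[B,F,H] q_used=0 → run B
t=1: queue=[B,F,H,C] q_used=1 → run B
t=2: queue=[B,F,H,C] q_used=2 → run B
t=3: queue=[F,H,C,B] q_used=0 → run F
t=4: queue=[F,H,C,B,D] q_used=1 → run F
t=5: queue=[F,H,C,B,D,E] q_used=2 → run F
t=6: queue=[H,C,B,D,E,F] q_used=0 → run H
t=7: queue=[H,C,B,D,E,F,G] q_used=1 → run H
t=8: queue=[H,C,B,D,E,F,G] q_used=2 → run H
t=9: queue=[C,B,D,E,F,G,H] q_used=0 → run C
t=10: queue=[C,B,D,E,F,G,H] q_used=1 → run C
t=11: queue=[B,D,E,F,G,H] q_used=0 → run B
t=12: queue=[B,D,E,F,G,H] q_used=1 → run B
t=13: queue=[D,E,F,G,H] q_used=0 → run D
t=14: queue=[D,E,F,G,H] q_used=1 → run D
t=15: queue=[D,E,F,G,H] q_used=2 → run D
t=16: queue=[E,F,G,H,D] q_used=0 → run E
t=17: queue=[E,F,G,H,D] q_used=1 → run E
t=18: queue=[E,F,G,H,D] q_used=2 → run E
t=19: queue=[F,G,H,D,E] q_used=0 → run F
t=20: queue=[F,G,H,D,E] q_used=1 → run F
t=21: queue=[F,G,H,D,E] q_used=2 → run F
t=22: queue=[G,H,D,E,F] q_used=0 → run G
t=23: queue=[G,H,D,E,F] q_used=1 → run G
t=24: queue=[H,D,E,F] q_used=0 → run H
t=25: queue=[H,D,E,F] q_used=1 → run H
t=26: queue=[H,D,E,F] q_used=2 → run H
t=27: queue=[D,E,F,H] q_used=0 → run D
t=28: queue=[D,E,F,H] q_used=1 → run D
t=29: queue=[D,E,F,H] q_used=2 → run D
t=30: queue=[E,F,H,D] q_used=0 → run E
t=31: queue=[E,F,H,D] q_used=1 → run E
t=32: queue=[E,F,H,D] q_used=2 → run E
t=33: queue=[F,H,D] q_used=0 → run F
t=34: queue=[F,H,D] q_used=1 → run F
t=35: queue=[H,D] q_used=0 → run H
t=36: queue=[D] q_used=0 → run D
t=37: queue=[D] q_used=1 → run D
t=38: (idle)
t=39: (idle)
t=40: (idle)
t=41: (idle)
t=42: (idle)
t=43: (idle)
t=44: (idle)

context switches = 15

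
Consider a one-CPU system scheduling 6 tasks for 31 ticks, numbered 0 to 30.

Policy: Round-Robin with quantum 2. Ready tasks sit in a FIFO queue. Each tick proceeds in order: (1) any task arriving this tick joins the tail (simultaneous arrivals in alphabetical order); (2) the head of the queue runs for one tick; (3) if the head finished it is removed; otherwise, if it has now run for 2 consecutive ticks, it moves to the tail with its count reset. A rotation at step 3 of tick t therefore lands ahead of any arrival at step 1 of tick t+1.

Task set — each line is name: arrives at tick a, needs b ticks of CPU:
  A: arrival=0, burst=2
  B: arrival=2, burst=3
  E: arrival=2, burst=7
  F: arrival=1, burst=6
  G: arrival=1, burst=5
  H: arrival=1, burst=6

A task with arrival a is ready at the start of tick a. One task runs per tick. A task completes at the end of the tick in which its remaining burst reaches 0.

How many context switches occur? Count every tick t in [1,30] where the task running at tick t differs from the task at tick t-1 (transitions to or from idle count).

context switches = 15

t=0: queue=[A] q_used=0 → run A
t=1: queue=[A,F,G,H] q_used=1 → run A
t=2: queue=[F,G,H,B,E] q_used=0 → run F
t=3: queue=[F,G,H,B,E] q_used=1 → run F
t=4: queue=[G,H,B,E,F] q_used=0 → run G
t=5: queue=[G,H,B,E,F] q_used=1 → run G
t=6: queue=[H,B,E,F,G] q_used=0 → run H
t=7: queue=[H,B,E,F,G] q_used=1 → run H
t=8: queue=[B,E,F,G,H] q_used=0 → run B
t=9: queue=[B,E,F,G,H] q_used=1 → run B
t=10: queue=[E,F,G,H,B] q_used=0 → run E
t=11: queue=[E,F,G,H,B] q_used=1 → run E
t=12: queue=[F,G,H,B,E] q_used=0 → run F
t=13: queue=[F,G,H,B,E] q_used=1 → run F
t=14: queue=[G,H,B,E,F] q_used=0 → run G
t=15: queue=[G,H,B,E,F] q_used=1 → run G
t=16: queue=[H,B,E,F,G] q_used=0 → run H
t=17: queue=[H,B,E,F,G] q_used=1 → run H
t=18: queue=[B,E,F,G,H] q_used=0 → run B
t=19: queue=[E,F,G,H] q_used=0 → run E
t=20: queue=[E,F,G,H] q_used=1 → run E
t=21: queue=[F,G,H,E] q_used=0 → run F
t=22: queue=[F,G,H,E] q_used=1 → run F
t=23: queue=[G,H,E] q_used=0 → run G
t=24: queue=[H,E] q_used=0 → run H
t=25: queue=[H,E] q_used=1 → run H
t=26: queue=[E] q_used=0 → run E
t=27: queue=[E] q_used=1 → run E
t=28: queue=[E] q_used=0 → run E
t=29: (idle)
t=30: (idle)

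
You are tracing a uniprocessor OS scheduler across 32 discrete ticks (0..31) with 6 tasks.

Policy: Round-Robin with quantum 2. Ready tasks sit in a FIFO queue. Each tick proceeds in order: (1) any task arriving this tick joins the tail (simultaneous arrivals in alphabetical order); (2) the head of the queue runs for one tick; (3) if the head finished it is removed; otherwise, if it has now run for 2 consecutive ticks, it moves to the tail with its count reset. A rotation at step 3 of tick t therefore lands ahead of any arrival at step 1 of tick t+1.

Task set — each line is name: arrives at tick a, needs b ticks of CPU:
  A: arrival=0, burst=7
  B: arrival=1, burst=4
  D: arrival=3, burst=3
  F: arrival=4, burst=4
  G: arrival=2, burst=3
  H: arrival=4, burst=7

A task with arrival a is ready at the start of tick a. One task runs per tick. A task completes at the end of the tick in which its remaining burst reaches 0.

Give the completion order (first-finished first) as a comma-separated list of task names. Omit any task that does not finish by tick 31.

completion order = B, G, D, F, A, H

t=0: queue=[A] q_used=0 → run A
t=1: queue=[A,B] q_used=1 → run A
t=2: queue=[B,A,G] q_used=0 → run B
t=3: queue=[B,A,G,D] q_used=1 → run B
t=4: queue=[A,G,D,B,F,H] q_used=0 → run A
t=5: queue=[A,G,D,B,F,H] q_used=1 → run A
t=6: queue=[G,D,B,F,H,A] q_used=0 → run G
t=7: queue=[G,D,B,F,H,A] q_used=1 → run G
t=8: queue=[D,B,F,H,A,G] q_used=0 → run D
t=9: queue=[D,B,F,H,A,G] q_used=1 → run D
t=10: queue=[B,F,H,A,G,D] q_used=0 → run B
t=11: queue=[B,F,H,A,G,D] q_used=1 → run B
t=12: queue=[F,H,A,G,D] q_used=0 → run F
t=13: queue=[F,H,A,G,D] q_used=1 → run F
t=14: queue=[H,A,G,D,F] q_used=0 → run H
t=15: queue=[H,A,G,D,F] q_used=1 → run H
t=16: queue=[A,G,D,F,H] q_used=0 → run A
t=17: queue=[A,G,D,F,H] q_used=1 → run A
t=18: queue=[G,D,F,H,A] q_used=0 → run G
t=19: queue=[D,F,H,A] q_used=0 → run D
t=20: queue=[F,H,A] q_used=0 → run F
t=21: queue=[F,H,A] q_used=1 → run F
t=22: queue=[H,A] q_used=0 → run H
t=23: queue=[H,A] q_used=1 → run H
t=24: queue=[A,H] q_used=0 → run A
t=25: queue=[H] q_used=0 → run H
t=26: queue=[H] q_used=1 → run H
t=27: queue=[H] q_used=0 → run H
t=28: (idle)
t=29: (idle)
t=30: (idle)
t=31: (idle)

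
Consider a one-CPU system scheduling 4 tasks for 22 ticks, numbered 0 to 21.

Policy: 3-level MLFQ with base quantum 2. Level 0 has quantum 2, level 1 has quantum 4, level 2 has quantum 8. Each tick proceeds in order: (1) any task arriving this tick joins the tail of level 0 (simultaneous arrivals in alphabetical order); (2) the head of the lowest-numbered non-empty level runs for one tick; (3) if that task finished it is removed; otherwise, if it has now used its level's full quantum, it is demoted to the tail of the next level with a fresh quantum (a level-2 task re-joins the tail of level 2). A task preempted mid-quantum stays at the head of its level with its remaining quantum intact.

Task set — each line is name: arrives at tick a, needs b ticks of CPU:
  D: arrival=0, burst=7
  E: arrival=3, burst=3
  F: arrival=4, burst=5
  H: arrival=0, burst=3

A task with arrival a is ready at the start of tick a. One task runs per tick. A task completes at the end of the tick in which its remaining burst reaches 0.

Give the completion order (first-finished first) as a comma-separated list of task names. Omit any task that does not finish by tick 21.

t=0: L0/L1/L2 = DH/-/- → run D
t=1: L0/L1/L2 = DH/-/- → run D
t=2: L0/L1/L2 = H/D/- → run H
t=3: L0/L1/L2 = HE/D/- → run H
t=4: L0/L1/L2 = EF/DH/- → run E
t=5: L0/L1/L2 = EF/DH/- → run E
t=6: L0/L1/L2 = F/DHE/- → run F
t=7: L0/L1/L2 = F/DHE/- → run F
t=8: L0/L1/L2 = -/DHEF/- → run D
t=9: L0/L1/L2 = -/DHEF/- → run D
t=10: L0/L1/L2 = -/DHEF/- → run D
t=11: L0/L1/L2 = -/DHEF/- → run D
t=12: L0/L1/L2 = -/HEF/D → run H
t=13: L0/L1/L2 = -/EF/D → run E
t=14: L0/L1/L2 = -/F/D → run F
t=15: L0/L1/L2 = -/F/D → run F
t=16: L0/L1/L2 = -/F/D → run F
t=17: L0/L1/L2 = -/-/D → run D
t=18: (idle)
t=19: (idle)
t=20: (idle)
t=21: (idle)

completion order = H, E, F, D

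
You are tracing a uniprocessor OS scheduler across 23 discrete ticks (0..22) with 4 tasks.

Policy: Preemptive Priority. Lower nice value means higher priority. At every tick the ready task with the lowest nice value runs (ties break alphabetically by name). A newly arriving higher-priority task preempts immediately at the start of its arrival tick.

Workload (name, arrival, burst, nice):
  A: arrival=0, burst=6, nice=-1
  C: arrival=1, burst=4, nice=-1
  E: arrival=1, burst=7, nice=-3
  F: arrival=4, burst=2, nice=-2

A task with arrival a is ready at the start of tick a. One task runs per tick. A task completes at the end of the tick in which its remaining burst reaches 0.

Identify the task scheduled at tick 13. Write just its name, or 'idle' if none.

running at tick 13 = A

t=0: ready={A} → run A
t=1: ready={A,C,E} → run E
t=2: ready={A,C,E} → run E
t=3: ready={A,C,E} → run E
t=4: ready={A,C,E,F} → run E
t=5: ready={A,C,E,F} → run E
t=6: ready={A,C,E,F} → run E
t=7: ready={A,C,E,F} → run E
t=8: ready={A,C,F} → run F
t=9: ready={A,C,F} → run F
t=10: ready={A,C} → run A
t=11: ready={A,C} → run A
t=12: ready={A,C} → run A
t=13: ready={A,C} → run A
t=14: ready={A,C} → run A
t=15: ready={C} → run C
t=16: ready={C} → run C
t=17: ready={C} → run C
t=18: ready={C} → run C
t=19: (idle)
t=20: (idle)
t=21: (idle)
t=22: (idle)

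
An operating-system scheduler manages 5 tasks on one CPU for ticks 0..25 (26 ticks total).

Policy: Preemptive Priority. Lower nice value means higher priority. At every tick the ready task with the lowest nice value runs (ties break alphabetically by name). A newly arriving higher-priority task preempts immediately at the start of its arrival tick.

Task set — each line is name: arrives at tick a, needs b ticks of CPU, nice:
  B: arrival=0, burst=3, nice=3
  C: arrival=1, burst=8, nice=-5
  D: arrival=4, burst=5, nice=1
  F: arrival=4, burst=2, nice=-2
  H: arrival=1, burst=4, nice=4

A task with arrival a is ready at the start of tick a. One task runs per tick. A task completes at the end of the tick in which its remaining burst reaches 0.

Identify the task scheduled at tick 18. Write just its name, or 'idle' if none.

t=0: ready={B} → run B
t=1: ready={B,C,H} → run C
t=2: ready={B,C,H} → run C
t=3: ready={B,C,H} → run C
t=4: ready={B,C,D,F,H} → run C
t=5: ready={B,C,D,F,H} → run C
t=6: ready={B,C,D,F,H} → run C
t=7: ready={B,C,D,F,H} → run C
t=8: ready={B,C,D,F,H} → run C
t=9: ready={B,D,F,H} → run F
t=10: ready={B,D,F,H} → run F
t=11: ready={B,D,H} → run D
t=12: ready={B,D,H} → run D
t=13: ready={B,D,H} → run D
t=14: ready={B,D,H} → run D
t=15: ready={B,D,H} → run D
t=16: ready={B,H} → run B
t=17: ready={B,H} → run B
t=18: ready={H} → run H
t=19: ready={H} → run H
t=20: ready={H} → run H
t=21: ready={H} → run H
t=22: (idle)
t=23: (idle)
t=24: (idle)
t=25: (idle)

running at tick 18 = H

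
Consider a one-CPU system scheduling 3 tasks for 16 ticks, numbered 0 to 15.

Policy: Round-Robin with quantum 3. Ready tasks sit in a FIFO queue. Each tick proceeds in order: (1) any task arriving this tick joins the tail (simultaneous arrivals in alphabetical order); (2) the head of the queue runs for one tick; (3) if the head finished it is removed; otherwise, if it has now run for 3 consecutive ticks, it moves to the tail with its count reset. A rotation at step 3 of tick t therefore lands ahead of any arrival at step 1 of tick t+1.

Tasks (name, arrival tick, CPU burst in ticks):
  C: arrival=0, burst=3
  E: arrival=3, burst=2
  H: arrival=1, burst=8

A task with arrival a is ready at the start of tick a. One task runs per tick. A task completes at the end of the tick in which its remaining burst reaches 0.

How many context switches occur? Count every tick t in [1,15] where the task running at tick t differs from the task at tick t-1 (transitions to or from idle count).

t=0: queue=[C] q_used=0 → run C
t=1: queue=[C,H] q_used=1 → run C
t=2: queue=[C,H] q_used=2 → run C
t=3: queue=[H,E] q_used=0 → run H
t=4: queue=[H,E] q_used=1 → run H
t=5: queue=[H,E] q_used=2 → run H
t=6: queue=[E,H] q_used=0 → run E
t=7: queue=[E,H] q_used=1 → run E
t=8: queue=[H] q_used=0 → run H
t=9: queue=[H] q_used=1 → run H
t=10: queue=[H] q_used=2 → run H
t=11: queue=[H] q_used=0 → run H
t=12: queue=[H] q_used=1 → run H
t=13: (idle)
t=14: (idle)
t=15: (idle)

context switches = 4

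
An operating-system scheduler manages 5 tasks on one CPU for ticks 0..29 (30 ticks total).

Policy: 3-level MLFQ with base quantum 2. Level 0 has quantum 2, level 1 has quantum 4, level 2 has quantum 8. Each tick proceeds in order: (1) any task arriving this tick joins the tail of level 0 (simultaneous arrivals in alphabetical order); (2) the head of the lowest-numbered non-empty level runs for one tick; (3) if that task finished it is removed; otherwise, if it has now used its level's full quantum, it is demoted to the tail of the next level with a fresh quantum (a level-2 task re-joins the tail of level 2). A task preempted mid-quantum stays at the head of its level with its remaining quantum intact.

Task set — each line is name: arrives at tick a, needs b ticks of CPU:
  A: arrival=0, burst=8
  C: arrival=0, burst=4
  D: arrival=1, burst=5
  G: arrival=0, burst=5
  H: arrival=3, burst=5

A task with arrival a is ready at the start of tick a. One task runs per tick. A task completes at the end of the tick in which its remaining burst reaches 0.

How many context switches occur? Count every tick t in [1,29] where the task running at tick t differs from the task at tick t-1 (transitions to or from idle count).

context switches = 11

t=0: L0/L1/L2 = ACG/-/- → run A
t=1: L0/L1/L2 = ACGD/-/- → run A
t=2: L0/L1/L2 = CGD/A/- → run C
t=3: L0/L1/L2 = CGDH/A/- → run C
t=4: L0/L1/L2 = GDH/AC/- → run G
t=5: L0/L1/L2 = GDH/AC/- → run G
t=6: L0/L1/L2 = DH/ACG/- → run D
t=7: L0/L1/L2 = DH/ACG/- → run D
t=8: L0/L1/L2 = H/ACGD/- → run H
t=9: L0/L1/L2 = H/ACGD/- → run H
t=10: L0/L1/L2 = -/ACGDH/- → run A
t=11: L0/L1/L2 = -/ACGDH/- → run A
t=12: L0/L1/L2 = -/ACGDH/- → run A
t=13: L0/L1/L2 = -/ACGDH/- → run A
t=14: L0/L1/L2 = -/CGDH/A → run C
t=15: L0/L1/L2 = -/CGDH/A → run C
t=16: L0/L1/L2 = -/GDH/A → run G
t=17: L0/L1/L2 = -/GDH/A → run G
t=18: L0/L1/L2 = -/GDH/A → run G
t=19: L0/L1/L2 = -/DH/A → run D
t=20: L0/L1/L2 = -/DH/A → run D
t=21: L0/L1/L2 = -/DH/A → run D
t=22: L0/L1/L2 = -/H/A → run H
t=23: L0/L1/L2 = -/H/A → run H
t=24: L0/L1/L2 = -/H/A → run H
t=25: L0/L1/L2 = -/-/A → run A
t=26: L0/L1/L2 = -/-/A → run A
t=27: (idle)
t=28: (idle)
t=29: (idle)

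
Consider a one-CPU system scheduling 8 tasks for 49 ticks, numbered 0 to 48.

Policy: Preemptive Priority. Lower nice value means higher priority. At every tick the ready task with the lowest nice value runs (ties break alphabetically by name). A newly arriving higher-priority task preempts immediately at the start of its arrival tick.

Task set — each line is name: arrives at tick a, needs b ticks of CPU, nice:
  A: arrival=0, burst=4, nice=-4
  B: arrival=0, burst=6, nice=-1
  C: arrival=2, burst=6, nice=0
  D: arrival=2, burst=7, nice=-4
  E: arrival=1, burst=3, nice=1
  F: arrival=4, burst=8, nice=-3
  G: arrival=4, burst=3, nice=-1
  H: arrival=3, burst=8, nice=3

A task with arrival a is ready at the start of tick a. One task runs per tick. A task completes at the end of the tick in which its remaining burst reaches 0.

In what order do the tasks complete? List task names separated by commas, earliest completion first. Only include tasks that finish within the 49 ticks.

completion order = A, D, F, B, G, C, E, H

t=0: ready={A,B} → run A
t=1: ready={A,B,E} → run A
t=2: ready={A,B,C,D,E} → run A
t=3: ready={A,B,C,D,E,H} → run A
t=4: ready={B,C,D,E,F,G,H} → run D
t=5: ready={B,C,D,E,F,G,H} → run D
t=6: ready={B,C,D,E,F,G,H} → run D
t=7: ready={B,C,D,E,F,G,H} → run D
t=8: ready={B,C,D,E,F,G,H} → run D
t=9: ready={B,C,D,E,F,G,H} → run D
t=10: ready={B,C,D,E,F,G,H} → run D
t=11: ready={B,C,E,F,G,H} → run F
t=12: ready={B,C,E,F,G,H} → run F
t=13: ready={B,C,E,F,G,H} → run F
t=14: ready={B,C,E,F,G,H} → run F
t=15: ready={B,C,E,F,G,H} → run F
t=16: ready={B,C,E,F,G,H} → run F
t=17: ready={B,C,E,F,G,H} → run F
t=18: ready={B,C,E,F,G,H} → run F
t=19: ready={B,C,E,G,H} → run B
t=20: ready={B,C,E,G,H} → run B
t=21: ready={B,C,E,G,H} → run B
t=22: ready={B,C,E,G,H} → run B
t=23: ready={B,C,E,G,H} → run B
t=24: ready={B,C,E,G,H} → run B
t=25: ready={C,E,G,H} → run G
t=26: ready={C,E,G,H} → run G
t=27: ready={C,E,G,H} → run G
t=28: ready={C,E,H} → run C
t=29: ready={C,E,H} → run C
t=30: ready={C,E,H} → run C
t=31: ready={C,E,H} → run C
t=32: ready={C,E,H} → run C
t=33: ready={C,E,H} → run C
t=34: ready={E,H} → run E
t=35: ready={E,H} → run E
t=36: ready={E,H} → run E
t=37: ready={H} → run H
t=38: ready={H} → run H
t=39: ready={H} → run H
t=40: ready={H} → run H
t=41: ready={H} → run H
t=42: ready={H} → run H
t=43: ready={H} → run H
t=44: ready={H} → run H
t=45: (idle)
t=46: (idle)
t=47: (idle)
t=48: (idle)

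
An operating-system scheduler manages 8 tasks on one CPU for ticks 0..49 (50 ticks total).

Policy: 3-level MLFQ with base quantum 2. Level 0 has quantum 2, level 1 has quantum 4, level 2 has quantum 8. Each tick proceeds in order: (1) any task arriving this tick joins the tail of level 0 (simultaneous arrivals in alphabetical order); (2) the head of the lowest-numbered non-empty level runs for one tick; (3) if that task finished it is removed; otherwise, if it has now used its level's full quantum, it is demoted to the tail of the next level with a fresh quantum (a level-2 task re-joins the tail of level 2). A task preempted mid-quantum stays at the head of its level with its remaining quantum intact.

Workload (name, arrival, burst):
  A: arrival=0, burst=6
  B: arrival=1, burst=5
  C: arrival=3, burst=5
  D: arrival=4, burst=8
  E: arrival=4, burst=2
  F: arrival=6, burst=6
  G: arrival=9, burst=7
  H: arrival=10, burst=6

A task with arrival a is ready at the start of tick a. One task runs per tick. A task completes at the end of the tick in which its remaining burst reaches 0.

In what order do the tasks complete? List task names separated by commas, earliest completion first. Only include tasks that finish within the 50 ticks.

t=0: L0/L1/L2 = A/-/- → run A
t=1: L0/L1/L2 = AB/-/- → run A
t=2: L0/L1/L2 = B/A/- → run B
t=3: L0/L1/L2 = BC/A/- → run B
t=4: L0/L1/L2 = CDE/AB/- → run C
t=5: L0/L1/L2 = CDE/AB/- → run C
t=6: L0/L1/L2 = DEF/ABC/- → run D
t=7: L0/L1/L2 = DEF/ABC/- → run D
t=8: L0/L1/L2 = EF/ABCD/- → run E
t=9: L0/L1/L2 = EFG/ABCD/- → run E
t=10: L0/L1/L2 = FGH/ABCD/- → run F
t=11: L0/L1/L2 = FGH/ABCD/- → run F
t=12: L0/L1/L2 = GH/ABCDF/- → run G
t=13: L0/L1/L2 = GH/ABCDF/- → run G
t=14: L0/L1/L2 = H/ABCDFG/- → run H
t=15: L0/L1/L2 = H/ABCDFG/- → run H
t=16: L0/L1/L2 = -/ABCDFGH/- → run A
t=17: L0/L1/L2 = -/ABCDFGH/- → run A
t=18: L0/L1/L2 = -/ABCDFGH/- → run A
t=19: L0/L1/L2 = -/ABCDFGH/- → run A
t=20: L0/L1/L2 = -/BCDFGH/- → run B
t=21: L0/L1/L2 = -/BCDFGH/- → run B
t=22: L0/L1/L2 = -/BCDFGH/- → run B
t=23: L0/L1/L2 = -/CDFGH/- → run C
t=24: L0/L1/L2 = -/CDFGH/- → run C
t=25: L0/L1/L2 = -/CDFGH/- → run C
t=26: L0/L1/L2 = -/DFGH/- → run D
t=27: L0/L1/L2 = -/DFGH/- → run D
t=28: L0/L1/L2 = -/DFGH/- → run D
t=29: L0/L1/L2 = -/DFGH/- → run D
t=30: L0/L1/L2 = -/FGH/D → run F
t=31: L0/L1/L2 = -/FGH/D → run F
t=32: L0/L1/L2 = -/FGH/D → run F
t=33: L0/L1/L2 = -/FGH/D → run F
t=34: L0/L1/L2 = -/GH/D → run G
t=35: L0/L1/L2 = -/GH/D → run G
t=36: L0/L1/L2 = -/GH/D → run G
t=37: L0/L1/L2 = -/GH/D → run G
t=38: L0/L1/L2 = -/H/DG → run H
t=39: L0/L1/L2 = -/H/DG → run H
t=40: L0/L1/L2 = -/H/DG → run H
t=41: L0/L1/L2 = -/H/DG → run H
t=42: L0/L1/L2 = -/-/DG → run D
t=43: L0/L1/L2 = -/-/DG → run D
t=44: L0/L1/L2 = -/-/G → run G
t=45: (idle)
t=46: (idle)
t=47: (idle)
t=48: (idle)
t=49: (idle)

completion order = E, A, B, C, F, H, D, G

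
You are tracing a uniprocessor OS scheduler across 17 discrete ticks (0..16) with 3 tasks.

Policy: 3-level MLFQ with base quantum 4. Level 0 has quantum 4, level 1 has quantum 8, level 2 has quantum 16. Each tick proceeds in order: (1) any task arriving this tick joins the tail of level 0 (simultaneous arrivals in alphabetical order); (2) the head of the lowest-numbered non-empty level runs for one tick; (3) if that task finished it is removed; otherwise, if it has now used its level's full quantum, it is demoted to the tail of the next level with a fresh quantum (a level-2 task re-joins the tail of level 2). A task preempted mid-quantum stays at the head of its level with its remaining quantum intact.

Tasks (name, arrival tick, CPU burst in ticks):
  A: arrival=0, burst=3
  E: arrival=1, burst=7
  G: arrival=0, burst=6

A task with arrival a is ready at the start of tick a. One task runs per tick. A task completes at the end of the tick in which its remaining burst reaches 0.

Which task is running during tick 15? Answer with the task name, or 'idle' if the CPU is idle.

t=0: L0/L1/L2 = AG/-/- → run A
t=1: L0/L1/L2 = AGE/-/- → run A
t=2: L0/L1/L2 = AGE/-/- → run A
t=3: L0/L1/L2 = GE/-/- → run G
t=4: L0/L1/L2 = GE/-/- → run G
t=5: L0/L1/L2 = GE/-/- → run G
t=6: L0/L1/L2 = GE/-/- → run G
t=7: L0/L1/L2 = E/G/- → run E
t=8: L0/L1/L2 = E/G/- → run E
t=9: L0/L1/L2 = E/G/- → run E
t=10: L0/L1/L2 = E/G/- → run E
t=11: L0/L1/L2 = -/GE/- → run G
t=12: L0/L1/L2 = -/GE/- → run G
t=13: L0/L1/L2 = -/E/- → run E
t=14: L0/L1/L2 = -/E/- → run E
t=15: L0/L1/L2 = -/E/- → run E
t=16: (idle)

running at tick 15 = E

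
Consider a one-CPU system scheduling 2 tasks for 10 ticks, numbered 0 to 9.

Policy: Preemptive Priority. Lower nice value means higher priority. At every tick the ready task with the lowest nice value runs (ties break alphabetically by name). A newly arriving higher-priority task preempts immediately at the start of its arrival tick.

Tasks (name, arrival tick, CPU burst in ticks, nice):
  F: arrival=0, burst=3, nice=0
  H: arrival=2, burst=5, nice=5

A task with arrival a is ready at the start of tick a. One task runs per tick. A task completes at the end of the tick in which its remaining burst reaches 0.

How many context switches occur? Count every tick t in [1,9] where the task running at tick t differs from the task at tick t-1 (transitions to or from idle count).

context switches = 2

t=0: ready={F} → run F
t=1: ready={F} → run F
t=2: ready={F,H} → run F
t=3: ready={H} → run H
t=4: ready={H} → run H
t=5: ready={H} → run H
t=6: ready={H} → run H
t=7: ready={H} → run H
t=8: (idle)
t=9: (idle)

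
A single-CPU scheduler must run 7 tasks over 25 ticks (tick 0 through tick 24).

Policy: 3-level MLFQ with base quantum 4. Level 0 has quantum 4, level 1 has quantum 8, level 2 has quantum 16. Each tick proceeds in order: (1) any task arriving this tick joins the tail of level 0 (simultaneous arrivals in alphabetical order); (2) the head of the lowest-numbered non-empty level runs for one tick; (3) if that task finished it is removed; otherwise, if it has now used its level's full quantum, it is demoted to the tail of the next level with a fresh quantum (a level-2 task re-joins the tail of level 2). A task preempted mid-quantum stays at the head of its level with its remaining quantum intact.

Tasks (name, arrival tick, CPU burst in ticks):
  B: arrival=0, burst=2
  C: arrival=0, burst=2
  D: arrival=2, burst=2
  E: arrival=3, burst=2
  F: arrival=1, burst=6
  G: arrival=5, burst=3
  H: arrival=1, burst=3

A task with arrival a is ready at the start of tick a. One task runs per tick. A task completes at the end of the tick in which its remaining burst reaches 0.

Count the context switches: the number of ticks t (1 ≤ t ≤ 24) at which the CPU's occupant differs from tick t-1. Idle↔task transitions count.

context switches = 8

t=0: L0/L1/L2 = BC/-/- → run B
t=1: L0/L1/L2 = BCFH/-/- → run B
t=2: L0/L1/L2 = CFHD/-/- → run C
t=3: L0/L1/L2 = CFHDE/-/- → run C
t=4: L0/L1/L2 = FHDE/-/- → run F
t=5: L0/L1/L2 = FHDEG/-/- → run F
t=6: L0/L1/L2 = FHDEG/-/- → run F
t=7: L0/L1/L2 = FHDEG/-/- → run F
t=8: L0/L1/L2 = HDEG/F/- → run H
t=9: L0/L1/L2 = HDEG/F/- → run H
t=10: L0/L1/L2 = HDEG/F/- → run H
t=11: L0/L1/L2 = DEG/F/- → run D
t=12: L0/L1/L2 = DEG/F/- → run D
t=13: L0/L1/L2 = EG/F/- → run E
t=14: L0/L1/L2 = EG/F/- → run E
t=15: L0/L1/L2 = G/F/- → run G
t=16: L0/L1/L2 = G/F/- → run G
t=17: L0/L1/L2 = G/F/- → run G
t=18: L0/L1/L2 = -/F/- → run F
t=19: L0/L1/L2 = -/F/- → run F
t=20: (idle)
t=21: (idle)
t=22: (idle)
t=23: (idle)
t=24: (idle)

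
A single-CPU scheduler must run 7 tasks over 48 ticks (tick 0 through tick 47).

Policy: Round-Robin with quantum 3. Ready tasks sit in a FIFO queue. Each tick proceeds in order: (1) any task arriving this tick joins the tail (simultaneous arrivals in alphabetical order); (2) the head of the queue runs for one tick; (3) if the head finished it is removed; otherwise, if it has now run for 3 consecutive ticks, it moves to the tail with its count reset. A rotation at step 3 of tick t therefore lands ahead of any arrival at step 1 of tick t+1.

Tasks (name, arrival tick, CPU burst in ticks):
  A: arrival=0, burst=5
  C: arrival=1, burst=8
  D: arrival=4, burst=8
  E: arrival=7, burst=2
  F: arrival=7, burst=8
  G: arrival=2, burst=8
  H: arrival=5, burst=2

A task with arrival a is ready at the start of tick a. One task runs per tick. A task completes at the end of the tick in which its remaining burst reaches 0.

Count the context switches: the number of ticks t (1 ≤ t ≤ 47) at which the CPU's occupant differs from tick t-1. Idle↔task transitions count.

t=0: queue=[A] q_used=0 → run A
t=1: queue=[A,C] q_used=1 → run A
t=2: queue=[A,C,G] q_used=2 → run A
t=3: queue=[C,G,A] q_used=0 → run C
t=4: queue=[C,G,A,D] q_used=1 → run C
t=5: queue=[C,G,A,D,H] q_used=2 → run C
t=6: queue=[G,A,D,H,C] q_used=0 → run G
t=7: queue=[G,A,D,H,C,E,F] q_used=1 → run G
t=8: queue=[G,A,D,H,C,E,F] q_used=2 → run G
t=9: queue=[A,D,H,C,E,F,G] q_used=0 → run A
t=10: queue=[A,D,H,C,E,F,G] q_used=1 → run A
t=11: queue=[D,H,C,E,F,G] q_used=0 → run D
t=12: queue=[D,H,C,E,F,G] q_used=1 → run D
t=13: queue=[D,H,C,E,F,G] q_used=2 → run D
t=14: queue=[H,C,E,F,G,D] q_used=0 → run H
t=15: queue=[H,C,E,F,G,D] q_used=1 → run H
t=16: queue=[C,E,F,G,D] q_used=0 → run C
t=17: queue=[C,E,F,G,D] q_used=1 → run C
t=18: queue=[C,E,F,G,D] q_used=2 → run C
t=19: queue=[E,F,G,D,C] q_used=0 → run E
t=20: queue=[E,F,G,D,C] q_used=1 → run E
t=21: queue=[F,G,D,C] q_used=0 → run F
t=22: queue=[F,G,D,C] q_used=1 → run F
t=23: queue=[F,G,D,C] q_used=2 → run F
t=24: queue=[G,D,C,F] q_used=0 → run G
t=25: queue=[G,D,C,F] q_used=1 → run G
t=26: queue=[G,D,C,F] q_used=2 → run G
t=27: queue=[D,C,F,G] q_used=0 → run D
t=28: queue=[D,C,F,G] q_used=1 → run D
t=29: queue=[D,C,F,G] q_used=2 → run D
t=30: queue=[C,F,G,D] q_used=0 → run C
t=31: queue=[C,F,G,D] q_used=1 → run C
t=32: queue=[F,G,D] q_used=0 → run F
t=33: queue=[F,G,D] q_used=1 → run F
t=34: queue=[F,G,D] q_used=2 → run F
t=35: queue=[G,D,F] q_used=0 → run G
t=36: queue=[G,D,F] q_used=1 → run G
t=37: queue=[D,F] q_used=0 → run D
t=38: queue=[D,F] q_used=1 → run D
t=39: queue=[F] q_used=0 → run F
t=40: queue=[F] q_used=1 → run F
t=41: (idle)
t=42: (idle)
t=43: (idle)
t=44: (idle)
t=45: (idle)
t=46: (idle)
t=47: (idle)

context switches = 16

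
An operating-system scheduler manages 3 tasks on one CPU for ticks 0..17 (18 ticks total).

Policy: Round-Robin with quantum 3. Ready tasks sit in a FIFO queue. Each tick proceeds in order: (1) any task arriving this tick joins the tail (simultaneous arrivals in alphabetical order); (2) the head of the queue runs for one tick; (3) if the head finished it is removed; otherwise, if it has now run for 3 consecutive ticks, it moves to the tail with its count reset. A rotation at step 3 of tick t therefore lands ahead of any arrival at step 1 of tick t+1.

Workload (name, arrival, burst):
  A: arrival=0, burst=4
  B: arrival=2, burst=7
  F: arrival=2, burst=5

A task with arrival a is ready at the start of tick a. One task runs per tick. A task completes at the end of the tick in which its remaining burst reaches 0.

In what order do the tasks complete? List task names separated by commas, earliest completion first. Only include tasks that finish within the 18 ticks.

completion order = A, F, B

t=0: queue=[A] q_used=0 → run A
t=1: queue=[A] q_used=1 → run A
t=2: queue=[A,B,F] q_used=2 → run A
t=3: queue=[B,F,A] q_used=0 → run B
t=4: queue=[B,F,A] q_used=1 → run B
t=5: queue=[B,F,A] q_used=2 → run B
t=6: queue=[F,A,B] q_used=0 → run F
t=7: queue=[F,A,B] q_used=1 → run F
t=8: queue=[F,A,B] q_used=2 → run F
t=9: queue=[A,B,F] q_used=0 → run A
t=10: queue=[B,F] q_used=0 → run B
t=11: queue=[B,F] q_used=1 → run B
t=12: queue=[B,F] q_used=2 → run B
t=13: queue=[F,B] q_used=0 → run F
t=14: queue=[F,B] q_used=1 → run F
t=15: queue=[B] q_used=0 → run B
t=16: (idle)
t=17: (idle)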